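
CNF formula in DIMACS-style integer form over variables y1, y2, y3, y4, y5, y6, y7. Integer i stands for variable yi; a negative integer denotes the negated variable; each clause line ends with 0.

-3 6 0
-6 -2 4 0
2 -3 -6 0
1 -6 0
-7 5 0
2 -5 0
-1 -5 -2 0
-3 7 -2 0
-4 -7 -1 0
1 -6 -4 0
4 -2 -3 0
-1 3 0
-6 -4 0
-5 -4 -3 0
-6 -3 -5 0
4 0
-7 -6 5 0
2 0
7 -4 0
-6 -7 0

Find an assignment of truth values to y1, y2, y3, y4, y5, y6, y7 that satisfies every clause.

y1=F  y2=T  y3=F  y4=T  y5=T  y6=F  y7=T

Check each clause:
  1. {y6, ¬y3} — ¬y3 is true.
  2. {y4, ¬y6, ¬y2} — ¬y6 is true.
  3. {y2, ¬y6, ¬y3} — y2 is true.
  4. {¬y6, y1} — ¬y6 is true.
  5. {y5, ¬y7} — y5 is true.
  6. {y2, ¬y5} — y2 is true.
  7. {¬y1, ¬y2, ¬y5} — ¬y1 is true.
  8. {y7, ¬y2, ¬y3} — ¬y3 is true.
  9. {¬y1, ¬y4, ¬y7} — ¬y1 is true.
  10. {y1, ¬y6, ¬y4} — ¬y6 is true.
  11. {¬y3, y4, ¬y2} — y4 is true.
  12. {¬y1, y3} — ¬y1 is true.
  13. {¬y6, ¬y4} — ¬y6 is true.
  14. {¬y5, ¬y4, ¬y3} — ¬y3 is true.
  15. {¬y6, ¬y5, ¬y3} — ¬y6 is true.
  16. {y4} — y4 is true.
  17. {¬y6, y5, ¬y7} — ¬y6 is true.
  18. {y2} — y2 is true.
  19. {¬y4, y7} — y7 is true.
  20. {¬y6, ¬y7} — ¬y6 is true.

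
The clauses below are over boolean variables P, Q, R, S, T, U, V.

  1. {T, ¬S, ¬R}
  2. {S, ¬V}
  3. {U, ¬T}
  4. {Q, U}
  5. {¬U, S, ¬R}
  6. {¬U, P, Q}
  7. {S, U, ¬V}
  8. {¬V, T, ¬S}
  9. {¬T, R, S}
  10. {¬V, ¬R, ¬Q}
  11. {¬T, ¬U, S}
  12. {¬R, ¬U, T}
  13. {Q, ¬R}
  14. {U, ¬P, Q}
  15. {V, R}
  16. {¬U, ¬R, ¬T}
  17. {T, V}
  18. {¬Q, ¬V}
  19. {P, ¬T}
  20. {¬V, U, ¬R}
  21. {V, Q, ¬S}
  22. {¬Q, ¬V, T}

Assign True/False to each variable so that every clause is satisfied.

P = True  Q = False  R = False  S = True  T = True  U = True  V = True

Try P = True.
Branch on Q: take Q = False.
  then U is forced to True.
  then R is forced to False.
  then V is forced to True.
  then S is forced to True.
  then T is forced to True.
Every clause has at least one true literal under this assignment.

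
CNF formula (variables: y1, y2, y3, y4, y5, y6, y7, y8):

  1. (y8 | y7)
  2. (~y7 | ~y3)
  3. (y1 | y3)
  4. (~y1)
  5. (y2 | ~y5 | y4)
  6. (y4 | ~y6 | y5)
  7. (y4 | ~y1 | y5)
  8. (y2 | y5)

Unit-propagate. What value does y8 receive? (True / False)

(~y1) stands alone — y1 = False.
From (y1 | y3) and y1 = False: y3 = True.
(~y3 | ~y7) with y3 = True leaves only ~y7, so y7 = False.
(y7 | y8) with y7 = False leaves only y8, so y8 = True.

True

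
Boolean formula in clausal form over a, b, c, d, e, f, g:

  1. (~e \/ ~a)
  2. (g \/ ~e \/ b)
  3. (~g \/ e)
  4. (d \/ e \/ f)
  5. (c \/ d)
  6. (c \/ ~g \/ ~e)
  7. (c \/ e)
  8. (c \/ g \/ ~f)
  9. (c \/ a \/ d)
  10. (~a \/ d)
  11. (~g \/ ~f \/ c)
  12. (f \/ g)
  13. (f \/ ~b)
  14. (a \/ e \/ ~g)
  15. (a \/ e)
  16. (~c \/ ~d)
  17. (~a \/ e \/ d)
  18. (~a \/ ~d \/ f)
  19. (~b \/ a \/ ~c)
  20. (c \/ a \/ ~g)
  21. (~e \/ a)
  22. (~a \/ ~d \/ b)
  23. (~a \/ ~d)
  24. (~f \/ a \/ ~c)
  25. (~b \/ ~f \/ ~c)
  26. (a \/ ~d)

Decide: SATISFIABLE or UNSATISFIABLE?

a = True:
  propagation gives e=False, g=False, c=True, d=True; an empty clause results — contradiction.
a = False:
  propagation gives e=True; an empty clause results — contradiction.
Every branch closes, so no satisfying assignment exists.

UNSATISFIABLE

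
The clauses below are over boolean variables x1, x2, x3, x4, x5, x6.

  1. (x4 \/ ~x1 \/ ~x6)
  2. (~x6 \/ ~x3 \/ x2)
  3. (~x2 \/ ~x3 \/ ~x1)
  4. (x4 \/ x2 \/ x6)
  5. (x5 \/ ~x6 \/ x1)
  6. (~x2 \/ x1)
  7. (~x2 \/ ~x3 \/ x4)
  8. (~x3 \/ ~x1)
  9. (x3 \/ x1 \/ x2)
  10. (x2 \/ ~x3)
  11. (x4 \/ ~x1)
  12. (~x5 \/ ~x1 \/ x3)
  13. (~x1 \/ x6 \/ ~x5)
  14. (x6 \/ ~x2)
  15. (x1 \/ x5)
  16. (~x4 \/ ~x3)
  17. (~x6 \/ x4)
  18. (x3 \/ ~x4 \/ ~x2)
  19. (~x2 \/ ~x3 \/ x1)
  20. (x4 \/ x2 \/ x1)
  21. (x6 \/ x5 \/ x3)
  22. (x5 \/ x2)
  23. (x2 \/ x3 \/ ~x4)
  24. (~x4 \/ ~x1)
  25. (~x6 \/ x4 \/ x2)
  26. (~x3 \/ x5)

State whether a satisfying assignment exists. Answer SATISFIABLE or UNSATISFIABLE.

UNSATISFIABLE

x2 = True:
  propagation gives x1=True, x3=False, x4=True; an empty clause results — contradiction.
x2 = False:
  propagation gives x3=False, x1=True, x4=True; an empty clause results — contradiction.
Every branch closes, so no satisfying assignment exists.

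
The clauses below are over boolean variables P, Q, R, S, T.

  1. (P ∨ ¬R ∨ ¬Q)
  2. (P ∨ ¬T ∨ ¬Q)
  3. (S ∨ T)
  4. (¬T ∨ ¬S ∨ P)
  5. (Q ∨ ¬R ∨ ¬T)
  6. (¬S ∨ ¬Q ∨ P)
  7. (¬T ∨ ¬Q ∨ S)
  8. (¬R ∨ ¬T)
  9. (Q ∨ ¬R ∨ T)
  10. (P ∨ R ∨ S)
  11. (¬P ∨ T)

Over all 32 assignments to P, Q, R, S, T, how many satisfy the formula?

4

The models are:
  P=0 Q=0 R=0 S=1 T=0
  P=1 Q=0 R=0 S=0 T=1
  P=1 Q=0 R=0 S=1 T=1
  P=1 Q=1 R=0 S=1 T=1
That's 4 in total.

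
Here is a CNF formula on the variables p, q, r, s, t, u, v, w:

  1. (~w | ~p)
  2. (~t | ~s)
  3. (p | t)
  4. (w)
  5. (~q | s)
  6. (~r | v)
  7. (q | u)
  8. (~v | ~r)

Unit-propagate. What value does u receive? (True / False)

True

(w) stands alone — w = True.
From (~w | ~p) and w = True: p = False.
(p | t): since p = False, the clause reduces to (t). t = True.
From (~s | ~t) and t = True: s = False.
(~q | s) with s = False leaves only ~q, so q = False.
(q | u) with q = False leaves only u, so u = True.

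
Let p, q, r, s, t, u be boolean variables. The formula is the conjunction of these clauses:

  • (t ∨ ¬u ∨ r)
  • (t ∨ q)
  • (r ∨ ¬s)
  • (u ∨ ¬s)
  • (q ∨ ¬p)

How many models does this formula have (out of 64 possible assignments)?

23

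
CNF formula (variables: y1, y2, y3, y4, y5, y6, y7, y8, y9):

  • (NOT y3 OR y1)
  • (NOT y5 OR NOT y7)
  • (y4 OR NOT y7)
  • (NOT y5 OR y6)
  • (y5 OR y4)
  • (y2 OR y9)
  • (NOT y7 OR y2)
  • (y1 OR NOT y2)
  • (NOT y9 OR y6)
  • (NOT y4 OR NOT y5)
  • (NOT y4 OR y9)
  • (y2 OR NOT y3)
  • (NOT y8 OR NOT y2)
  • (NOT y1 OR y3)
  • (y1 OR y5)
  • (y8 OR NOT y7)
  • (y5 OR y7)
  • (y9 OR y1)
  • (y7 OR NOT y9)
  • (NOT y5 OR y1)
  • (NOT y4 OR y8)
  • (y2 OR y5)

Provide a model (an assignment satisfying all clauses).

y6 occurs only positively in the remaining clauses — set y6 = True.
Set y1 = True and propagate.
  then y3 is forced to True.
  then y2 is forced to True.
  then y8 is forced to False.
  then y7 is forced to False.
  then y5 is forced to True.
  then y4 is forced to False.
  then y9 is forced to False.
Every clause has at least one true literal under this assignment.

y1=T  y2=T  y3=T  y4=F  y5=T  y6=T  y7=F  y8=F  y9=F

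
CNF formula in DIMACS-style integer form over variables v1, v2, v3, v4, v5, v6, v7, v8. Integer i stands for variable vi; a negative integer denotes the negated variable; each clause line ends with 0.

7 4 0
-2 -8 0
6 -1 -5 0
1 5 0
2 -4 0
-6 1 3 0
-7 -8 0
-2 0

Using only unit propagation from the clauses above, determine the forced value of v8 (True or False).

False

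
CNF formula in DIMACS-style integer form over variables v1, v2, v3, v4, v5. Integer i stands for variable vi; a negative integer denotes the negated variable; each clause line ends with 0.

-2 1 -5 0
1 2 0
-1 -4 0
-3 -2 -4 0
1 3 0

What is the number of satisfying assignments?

9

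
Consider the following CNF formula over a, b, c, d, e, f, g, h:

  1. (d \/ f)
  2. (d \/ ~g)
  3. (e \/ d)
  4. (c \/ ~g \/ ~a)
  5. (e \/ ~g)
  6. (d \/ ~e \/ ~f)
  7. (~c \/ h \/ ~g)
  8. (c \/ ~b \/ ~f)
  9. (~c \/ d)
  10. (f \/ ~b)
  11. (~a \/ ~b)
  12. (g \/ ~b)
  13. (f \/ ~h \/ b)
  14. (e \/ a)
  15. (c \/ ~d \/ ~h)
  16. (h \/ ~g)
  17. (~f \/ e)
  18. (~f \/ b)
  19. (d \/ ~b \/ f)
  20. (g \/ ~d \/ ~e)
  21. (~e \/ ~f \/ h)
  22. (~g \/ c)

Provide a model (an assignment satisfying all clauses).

Try a = True.
  then b is forced to False.
  then f is forced to False.
  then d is forced to True.
  then h is forced to False.
  then g is forced to False.
  then e is forced to False.
c is now unconstrained; take c = False.
Check each clause:
  1. (d \/ f) — d is true.
  2. (~g \/ d) — ~g is true.
  3. (d \/ e) — d is true.
  4. (~g \/ c \/ ~a) — ~g is true.
  5. (e \/ ~g) — ~g is true.
  6. (~f \/ d \/ ~e) — ~f is true.
  7. (~g \/ h \/ ~c) — ~g is true.
  8. (~f \/ c \/ ~b) — ~f is true.
  9. (~c \/ d) — d is true.
  10. (f \/ ~b) — ~b is true.
  11. (~a \/ ~b) — ~b is true.
  12. (~b \/ g) — ~b is true.
  13. (f \/ ~h \/ b) — ~h is true.
  14. (e \/ a) — a is true.
  15. (~d \/ c \/ ~h) — ~h is true.
  16. (h \/ ~g) — ~g is true.
  17. (e \/ ~f) — ~f is true.
  18. (b \/ ~f) — ~f is true.
  19. (~b \/ d \/ f) — d is true.
  20. (~e \/ g \/ ~d) — ~e is true.
  21. (~f \/ ~e \/ h) — ~f is true.
  22. (c \/ ~g) — ~g is true.

a=T, b=F, c=F, d=T, e=F, f=F, g=F, h=F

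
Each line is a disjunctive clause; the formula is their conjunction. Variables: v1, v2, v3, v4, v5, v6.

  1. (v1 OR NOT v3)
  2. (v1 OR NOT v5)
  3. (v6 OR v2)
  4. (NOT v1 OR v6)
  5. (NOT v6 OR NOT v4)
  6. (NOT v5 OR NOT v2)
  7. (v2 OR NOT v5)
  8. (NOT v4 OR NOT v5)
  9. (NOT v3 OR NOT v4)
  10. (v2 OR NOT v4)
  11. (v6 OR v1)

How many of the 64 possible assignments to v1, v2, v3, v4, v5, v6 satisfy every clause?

The models are:
  v1=F v2=F v3=F v4=F v5=F v6=T
  v1=F v2=T v3=F v4=F v5=F v6=T
  v1=T v2=F v3=F v4=F v5=F v6=T
  v1=T v2=F v3=T v4=F v5=F v6=T
  v1=T v2=T v3=F v4=F v5=F v6=T
  v1=T v2=T v3=T v4=F v5=F v6=T
That's 6 in total.

6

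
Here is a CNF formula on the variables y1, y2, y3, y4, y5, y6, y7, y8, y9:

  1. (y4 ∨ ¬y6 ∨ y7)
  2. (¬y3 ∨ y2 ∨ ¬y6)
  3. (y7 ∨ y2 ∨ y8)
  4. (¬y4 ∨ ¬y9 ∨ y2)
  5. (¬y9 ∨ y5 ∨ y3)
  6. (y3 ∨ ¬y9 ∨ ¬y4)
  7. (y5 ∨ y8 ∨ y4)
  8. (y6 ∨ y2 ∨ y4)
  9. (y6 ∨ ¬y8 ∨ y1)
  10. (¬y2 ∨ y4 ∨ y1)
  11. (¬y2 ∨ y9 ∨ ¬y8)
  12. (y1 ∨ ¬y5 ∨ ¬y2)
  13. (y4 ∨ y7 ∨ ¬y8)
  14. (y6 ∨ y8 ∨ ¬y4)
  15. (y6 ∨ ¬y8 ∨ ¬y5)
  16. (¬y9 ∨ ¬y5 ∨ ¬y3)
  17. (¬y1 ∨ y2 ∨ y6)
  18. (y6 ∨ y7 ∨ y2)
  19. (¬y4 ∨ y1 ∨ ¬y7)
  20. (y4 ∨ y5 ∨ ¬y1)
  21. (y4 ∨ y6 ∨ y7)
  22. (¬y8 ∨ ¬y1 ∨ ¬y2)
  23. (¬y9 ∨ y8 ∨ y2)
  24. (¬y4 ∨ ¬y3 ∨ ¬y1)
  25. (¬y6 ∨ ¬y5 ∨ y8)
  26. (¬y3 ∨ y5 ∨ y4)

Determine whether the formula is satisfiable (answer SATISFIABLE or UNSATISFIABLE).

SATISFIABLE

Try y1 = False.
Try y2 = False.
The remaining clauses are satisfied by y3 = False, y4 = True, y5 = False, y6 = True, y7 = False, y8 = True, y9 = False.
Every clause has at least one true literal under this assignment.
So y1 = F, y2 = F, y3 = F, y4 = T, y5 = F, y6 = T, y7 = F, y8 = T, y9 = F is a satisfying assignment.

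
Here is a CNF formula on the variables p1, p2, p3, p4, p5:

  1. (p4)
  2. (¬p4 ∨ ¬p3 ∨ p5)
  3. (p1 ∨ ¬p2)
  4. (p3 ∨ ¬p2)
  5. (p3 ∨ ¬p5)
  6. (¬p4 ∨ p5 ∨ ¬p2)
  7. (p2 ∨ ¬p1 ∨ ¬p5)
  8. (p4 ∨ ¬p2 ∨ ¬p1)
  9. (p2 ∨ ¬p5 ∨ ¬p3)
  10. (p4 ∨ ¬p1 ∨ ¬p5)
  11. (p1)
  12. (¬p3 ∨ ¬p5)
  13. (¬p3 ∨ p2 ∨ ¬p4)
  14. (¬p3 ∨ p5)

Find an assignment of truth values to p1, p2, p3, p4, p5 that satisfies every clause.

p1=T, p2=F, p3=F, p4=T, p5=F

(p4) is a unit clause, so p4 = True.
The clause (p1) is unit: p1 must be True.
Try p2 = False.
  then p5 is forced to False.
  then p3 is forced to False.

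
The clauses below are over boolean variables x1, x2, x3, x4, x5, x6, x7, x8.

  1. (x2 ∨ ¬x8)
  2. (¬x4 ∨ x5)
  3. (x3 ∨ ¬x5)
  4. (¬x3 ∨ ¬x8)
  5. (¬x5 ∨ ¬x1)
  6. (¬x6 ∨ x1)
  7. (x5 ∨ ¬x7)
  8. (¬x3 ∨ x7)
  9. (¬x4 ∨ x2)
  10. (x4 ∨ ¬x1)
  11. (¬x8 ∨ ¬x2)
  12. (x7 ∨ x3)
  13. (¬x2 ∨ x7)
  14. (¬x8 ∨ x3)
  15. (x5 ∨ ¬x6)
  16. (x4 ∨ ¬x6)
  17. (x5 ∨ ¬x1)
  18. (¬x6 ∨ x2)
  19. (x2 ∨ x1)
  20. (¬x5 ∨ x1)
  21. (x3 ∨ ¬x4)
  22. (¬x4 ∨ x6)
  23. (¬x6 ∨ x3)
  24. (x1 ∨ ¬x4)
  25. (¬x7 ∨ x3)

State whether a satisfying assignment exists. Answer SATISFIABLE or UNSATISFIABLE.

UNSATISFIABLE

x3 = True:
  propagation gives x8=False, x7=True, x5=True, x1=False; an empty clause results — contradiction.
x3 = False:
  propagation gives x5=False, x4=False, x7=False; an empty clause results — contradiction.
Every branch closes, so no satisfying assignment exists.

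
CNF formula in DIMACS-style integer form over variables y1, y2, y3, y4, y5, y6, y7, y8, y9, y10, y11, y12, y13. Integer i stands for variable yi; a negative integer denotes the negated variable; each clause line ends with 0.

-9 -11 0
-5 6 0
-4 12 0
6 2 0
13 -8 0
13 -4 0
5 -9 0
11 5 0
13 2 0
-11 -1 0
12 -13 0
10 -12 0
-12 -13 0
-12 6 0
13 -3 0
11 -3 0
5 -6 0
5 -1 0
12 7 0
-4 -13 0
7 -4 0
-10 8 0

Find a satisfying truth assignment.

y1 = False, y2 = True, y3 = False, y4 = False, y5 = True, y6 = True, y7 = True, y8 = False, y9 = False, y10 = False, y11 = False, y12 = False, y13 = False

Pure literal: y1 appears only negated; assign y1 = False.
Pure literal: y2 appears only positively; assign y2 = True.
Branch on y3: take y3 = False.
Set y4 = False and propagate.
Branch on y5: take y5 = True.
  then y6 is forced to True.
For the remaining variables, y7 = True, y8 = False, y9 = False, y10 = False, y11 = False, y12 = False, y13 = False works.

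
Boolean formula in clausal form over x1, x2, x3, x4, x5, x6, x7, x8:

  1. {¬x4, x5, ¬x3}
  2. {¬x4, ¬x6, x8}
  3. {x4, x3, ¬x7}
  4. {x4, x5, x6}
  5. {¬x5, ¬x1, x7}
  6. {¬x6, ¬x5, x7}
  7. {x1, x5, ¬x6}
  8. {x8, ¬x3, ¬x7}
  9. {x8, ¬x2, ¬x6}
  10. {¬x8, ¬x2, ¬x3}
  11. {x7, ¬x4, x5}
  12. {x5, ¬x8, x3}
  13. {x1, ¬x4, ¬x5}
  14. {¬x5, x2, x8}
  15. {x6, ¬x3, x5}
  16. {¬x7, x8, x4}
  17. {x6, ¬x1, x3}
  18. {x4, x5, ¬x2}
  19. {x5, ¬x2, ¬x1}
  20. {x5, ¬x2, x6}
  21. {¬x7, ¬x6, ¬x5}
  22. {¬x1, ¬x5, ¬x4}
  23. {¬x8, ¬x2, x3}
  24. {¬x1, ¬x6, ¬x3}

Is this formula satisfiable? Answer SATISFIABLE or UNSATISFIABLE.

SATISFIABLE

Try x1 = False.
Try x2 = True.
The remaining clauses are satisfied by x3 = False, x4 = False, x5 = True, x6 = False, x7 = False, x8 = False.
So x1 = F, x2 = T, x3 = F, x4 = F, x5 = T, x6 = F, x7 = F, x8 = F is a satisfying assignment.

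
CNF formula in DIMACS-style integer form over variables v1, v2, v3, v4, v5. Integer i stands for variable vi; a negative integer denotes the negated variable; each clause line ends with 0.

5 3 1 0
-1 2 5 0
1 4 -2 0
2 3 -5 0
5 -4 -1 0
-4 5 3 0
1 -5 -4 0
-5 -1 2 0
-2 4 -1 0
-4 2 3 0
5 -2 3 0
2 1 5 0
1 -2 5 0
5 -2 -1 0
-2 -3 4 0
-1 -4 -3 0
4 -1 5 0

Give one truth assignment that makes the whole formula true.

Set v1 = False and propagate.
Set v2 = False and propagate.
  then v5 is forced to True.
  then v3 is forced to True.
  then v4 is forced to False.
Every clause has at least one true literal under this assignment.

v1=0, v2=0, v3=1, v4=0, v5=1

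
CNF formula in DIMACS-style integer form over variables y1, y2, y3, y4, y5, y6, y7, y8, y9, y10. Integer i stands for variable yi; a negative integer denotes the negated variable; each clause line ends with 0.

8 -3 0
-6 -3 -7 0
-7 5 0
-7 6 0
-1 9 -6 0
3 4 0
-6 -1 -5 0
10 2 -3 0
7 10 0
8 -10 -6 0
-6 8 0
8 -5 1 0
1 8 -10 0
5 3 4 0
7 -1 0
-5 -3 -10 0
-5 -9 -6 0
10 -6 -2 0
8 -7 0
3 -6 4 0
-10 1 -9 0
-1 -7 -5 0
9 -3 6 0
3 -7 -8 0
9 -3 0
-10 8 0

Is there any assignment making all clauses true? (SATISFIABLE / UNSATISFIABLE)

y4 occurs only positively in the remaining clauses — set y4 = True.
Branch on y1: take y1 = False.
For the remaining variables, y2 = False, y3 = False, y5 = False, y6 = True, y7 = False, y8 = True, y9 = False, y10 = True works.
So y1=False  y2=False  y3=False  y4=True  y5=False  y6=True  y7=False  y8=True  y9=False  y10=True is a satisfying assignment.

SATISFIABLE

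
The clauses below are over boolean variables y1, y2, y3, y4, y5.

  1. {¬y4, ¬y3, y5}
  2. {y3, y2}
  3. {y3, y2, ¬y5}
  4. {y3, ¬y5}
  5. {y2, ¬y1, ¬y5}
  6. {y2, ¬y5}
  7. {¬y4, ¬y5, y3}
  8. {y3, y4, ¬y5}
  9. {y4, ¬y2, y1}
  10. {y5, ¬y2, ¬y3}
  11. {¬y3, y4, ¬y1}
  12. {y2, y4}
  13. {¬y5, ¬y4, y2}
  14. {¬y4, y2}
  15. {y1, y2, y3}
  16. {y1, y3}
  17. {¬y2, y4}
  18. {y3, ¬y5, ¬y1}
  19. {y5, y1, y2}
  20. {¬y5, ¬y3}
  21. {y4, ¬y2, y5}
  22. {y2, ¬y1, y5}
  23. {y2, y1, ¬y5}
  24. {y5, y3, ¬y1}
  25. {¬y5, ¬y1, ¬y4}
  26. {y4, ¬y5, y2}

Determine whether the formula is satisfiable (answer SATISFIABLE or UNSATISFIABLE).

UNSATISFIABLE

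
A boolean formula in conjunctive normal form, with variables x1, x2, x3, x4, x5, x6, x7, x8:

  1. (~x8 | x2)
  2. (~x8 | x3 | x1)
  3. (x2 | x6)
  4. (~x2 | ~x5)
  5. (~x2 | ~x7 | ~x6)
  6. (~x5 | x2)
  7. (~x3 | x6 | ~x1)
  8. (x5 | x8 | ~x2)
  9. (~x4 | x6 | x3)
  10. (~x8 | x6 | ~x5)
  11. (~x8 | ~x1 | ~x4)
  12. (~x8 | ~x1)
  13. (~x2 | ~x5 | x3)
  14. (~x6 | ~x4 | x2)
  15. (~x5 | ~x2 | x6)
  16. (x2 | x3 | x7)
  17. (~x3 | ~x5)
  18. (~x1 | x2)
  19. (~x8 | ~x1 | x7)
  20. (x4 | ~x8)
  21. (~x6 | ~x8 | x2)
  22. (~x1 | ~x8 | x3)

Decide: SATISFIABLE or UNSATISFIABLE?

Try x1 = False.
Try x2 = False.
  then x8 is forced to False.
  then x6 is forced to True.
  then x5 is forced to False.
  then x4 is forced to False.
For the remaining variables, x3 = True, x7 = False works.
So x1 = False, x2 = False, x3 = True, x4 = False, x5 = False, x6 = True, x7 = False, x8 = False is a satisfying assignment.

SATISFIABLE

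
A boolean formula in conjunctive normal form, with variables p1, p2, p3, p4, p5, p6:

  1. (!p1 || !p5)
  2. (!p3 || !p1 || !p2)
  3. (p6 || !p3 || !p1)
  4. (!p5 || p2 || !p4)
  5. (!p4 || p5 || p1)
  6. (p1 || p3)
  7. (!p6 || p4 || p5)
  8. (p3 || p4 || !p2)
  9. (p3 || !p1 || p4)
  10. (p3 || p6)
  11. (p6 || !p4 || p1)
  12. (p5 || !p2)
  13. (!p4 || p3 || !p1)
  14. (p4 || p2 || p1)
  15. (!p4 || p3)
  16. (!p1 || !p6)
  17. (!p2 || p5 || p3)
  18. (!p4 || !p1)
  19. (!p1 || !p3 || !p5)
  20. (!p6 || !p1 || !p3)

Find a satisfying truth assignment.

p1 = F, p2 = T, p3 = T, p4 = F, p5 = T, p6 = T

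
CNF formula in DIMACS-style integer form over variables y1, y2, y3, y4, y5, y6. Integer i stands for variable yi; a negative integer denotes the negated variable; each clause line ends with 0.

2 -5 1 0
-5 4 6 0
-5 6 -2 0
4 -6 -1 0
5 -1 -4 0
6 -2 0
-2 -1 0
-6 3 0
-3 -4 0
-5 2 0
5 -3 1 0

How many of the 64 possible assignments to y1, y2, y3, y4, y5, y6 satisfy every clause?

The models are:
  y1=F y2=F y3=F y4=F y5=F y6=F
  y1=F y2=F y3=F y4=T y5=F y6=F
  y1=F y2=T y3=T y4=F y5=T y6=T
  y1=T y2=F y3=F y4=F y5=F y6=F
  y1=T y2=F y3=T y4=F y5=F y6=F
Count: 5.

5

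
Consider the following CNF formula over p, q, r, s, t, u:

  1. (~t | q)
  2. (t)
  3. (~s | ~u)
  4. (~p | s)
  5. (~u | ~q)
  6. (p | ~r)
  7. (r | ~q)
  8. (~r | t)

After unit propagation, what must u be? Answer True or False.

(t) stands alone — t = True.
(~t | q) with t = True leaves only q, so q = True.
(~u | ~q): since q = True, the clause reduces to (~u). u = False.

False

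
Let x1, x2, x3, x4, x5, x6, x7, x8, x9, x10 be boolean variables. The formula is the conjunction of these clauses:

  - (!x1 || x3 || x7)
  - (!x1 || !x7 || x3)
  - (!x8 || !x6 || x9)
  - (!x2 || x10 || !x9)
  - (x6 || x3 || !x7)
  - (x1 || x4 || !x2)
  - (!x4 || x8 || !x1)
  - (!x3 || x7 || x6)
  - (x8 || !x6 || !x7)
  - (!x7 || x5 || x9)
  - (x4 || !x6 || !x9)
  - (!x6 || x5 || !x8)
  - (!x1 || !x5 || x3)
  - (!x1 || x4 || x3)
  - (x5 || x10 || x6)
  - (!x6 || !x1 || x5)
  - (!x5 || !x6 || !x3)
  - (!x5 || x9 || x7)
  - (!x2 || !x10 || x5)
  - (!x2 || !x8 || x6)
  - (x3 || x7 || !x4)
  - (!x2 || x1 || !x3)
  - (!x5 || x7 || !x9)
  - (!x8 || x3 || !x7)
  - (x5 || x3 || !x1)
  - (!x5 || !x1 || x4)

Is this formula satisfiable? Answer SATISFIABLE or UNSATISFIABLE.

Pure literal: x2 appears only negated; assign x2 = False.
Branch on x1: take x1 = False.
For the remaining variables, x3 = True, x4 = False, x5 = False, x6 = False, x7 = True, x8 = False, x9 = True, x10 = True works.
So x1 = F, x2 = F, x3 = T, x4 = F, x5 = F, x6 = F, x7 = T, x8 = F, x9 = T, x10 = T is a satisfying assignment.

SATISFIABLE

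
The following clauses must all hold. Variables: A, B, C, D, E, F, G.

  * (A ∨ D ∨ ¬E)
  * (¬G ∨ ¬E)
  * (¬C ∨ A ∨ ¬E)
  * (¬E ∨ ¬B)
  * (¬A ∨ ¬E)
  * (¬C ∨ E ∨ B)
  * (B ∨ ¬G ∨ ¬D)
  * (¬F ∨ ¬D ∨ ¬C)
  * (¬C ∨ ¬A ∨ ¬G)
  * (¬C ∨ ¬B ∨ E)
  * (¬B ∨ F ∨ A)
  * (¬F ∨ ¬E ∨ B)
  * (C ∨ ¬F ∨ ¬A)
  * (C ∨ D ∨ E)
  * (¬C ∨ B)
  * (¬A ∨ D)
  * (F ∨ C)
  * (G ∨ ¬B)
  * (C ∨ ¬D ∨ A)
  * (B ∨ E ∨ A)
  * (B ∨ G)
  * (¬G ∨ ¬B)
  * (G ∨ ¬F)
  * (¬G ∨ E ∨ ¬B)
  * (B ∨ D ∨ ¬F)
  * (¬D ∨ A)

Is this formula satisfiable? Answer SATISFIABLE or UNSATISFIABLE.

B = True:
  propagation gives E=False, C=False, D=True, F=True; an empty clause results — contradiction.
B = False:
  propagation gives C=False, F=True, E=False, A=False; an empty clause results — contradiction.
Every branch closes, so no satisfying assignment exists.

UNSATISFIABLE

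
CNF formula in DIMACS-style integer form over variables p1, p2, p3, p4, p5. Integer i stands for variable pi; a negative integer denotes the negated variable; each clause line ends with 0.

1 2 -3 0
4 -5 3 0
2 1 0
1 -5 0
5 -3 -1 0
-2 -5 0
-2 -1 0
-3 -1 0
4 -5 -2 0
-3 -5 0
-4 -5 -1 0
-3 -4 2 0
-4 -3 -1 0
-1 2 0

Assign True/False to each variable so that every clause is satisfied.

Set p1 = False and propagate.
  then p2 is forced to True.
  then p5 is forced to False.
p3, p4 are now unconstrained; take p3 = True, p4 = True.

p1 = False, p2 = True, p3 = True, p4 = True, p5 = False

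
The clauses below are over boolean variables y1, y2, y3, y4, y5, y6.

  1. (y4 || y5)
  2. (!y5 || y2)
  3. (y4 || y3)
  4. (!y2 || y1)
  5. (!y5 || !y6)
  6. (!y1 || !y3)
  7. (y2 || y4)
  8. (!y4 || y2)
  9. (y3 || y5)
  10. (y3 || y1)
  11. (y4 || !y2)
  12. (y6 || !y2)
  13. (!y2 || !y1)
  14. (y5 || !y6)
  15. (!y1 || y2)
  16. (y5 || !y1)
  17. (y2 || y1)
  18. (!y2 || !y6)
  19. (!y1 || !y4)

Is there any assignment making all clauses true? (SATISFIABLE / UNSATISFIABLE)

UNSATISFIABLE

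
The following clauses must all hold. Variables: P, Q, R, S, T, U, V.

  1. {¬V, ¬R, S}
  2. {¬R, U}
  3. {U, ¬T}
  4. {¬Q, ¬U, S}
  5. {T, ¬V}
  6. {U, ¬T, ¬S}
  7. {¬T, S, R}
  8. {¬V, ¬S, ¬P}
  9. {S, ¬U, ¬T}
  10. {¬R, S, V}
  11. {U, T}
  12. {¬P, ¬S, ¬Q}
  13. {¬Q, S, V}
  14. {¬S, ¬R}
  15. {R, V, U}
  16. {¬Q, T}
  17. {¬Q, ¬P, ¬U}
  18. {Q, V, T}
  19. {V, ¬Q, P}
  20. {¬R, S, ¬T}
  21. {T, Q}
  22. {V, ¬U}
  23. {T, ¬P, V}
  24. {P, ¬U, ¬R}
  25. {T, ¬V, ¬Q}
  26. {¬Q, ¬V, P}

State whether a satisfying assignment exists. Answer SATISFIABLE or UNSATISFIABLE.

Try P = False.
Try Q = False.
  then T is forced to True.
  then U is forced to True.
  then S is forced to True.
  then R is forced to False.
  then V is forced to True.
Every clause has at least one true literal under this assignment.
So P=False, Q=False, R=False, S=True, T=True, U=True, V=True is a satisfying assignment.

SATISFIABLE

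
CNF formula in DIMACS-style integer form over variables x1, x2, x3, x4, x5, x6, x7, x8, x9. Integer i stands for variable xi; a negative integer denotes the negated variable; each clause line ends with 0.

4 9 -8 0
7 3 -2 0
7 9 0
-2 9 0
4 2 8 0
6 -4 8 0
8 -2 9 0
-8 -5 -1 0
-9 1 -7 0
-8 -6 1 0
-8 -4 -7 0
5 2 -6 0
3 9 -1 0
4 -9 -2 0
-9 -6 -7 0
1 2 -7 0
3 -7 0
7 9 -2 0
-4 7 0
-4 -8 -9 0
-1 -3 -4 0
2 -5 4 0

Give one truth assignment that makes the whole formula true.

x1=T, x2=F, x3=T, x4=F, x5=F, x6=F, x7=T, x8=T, x9=T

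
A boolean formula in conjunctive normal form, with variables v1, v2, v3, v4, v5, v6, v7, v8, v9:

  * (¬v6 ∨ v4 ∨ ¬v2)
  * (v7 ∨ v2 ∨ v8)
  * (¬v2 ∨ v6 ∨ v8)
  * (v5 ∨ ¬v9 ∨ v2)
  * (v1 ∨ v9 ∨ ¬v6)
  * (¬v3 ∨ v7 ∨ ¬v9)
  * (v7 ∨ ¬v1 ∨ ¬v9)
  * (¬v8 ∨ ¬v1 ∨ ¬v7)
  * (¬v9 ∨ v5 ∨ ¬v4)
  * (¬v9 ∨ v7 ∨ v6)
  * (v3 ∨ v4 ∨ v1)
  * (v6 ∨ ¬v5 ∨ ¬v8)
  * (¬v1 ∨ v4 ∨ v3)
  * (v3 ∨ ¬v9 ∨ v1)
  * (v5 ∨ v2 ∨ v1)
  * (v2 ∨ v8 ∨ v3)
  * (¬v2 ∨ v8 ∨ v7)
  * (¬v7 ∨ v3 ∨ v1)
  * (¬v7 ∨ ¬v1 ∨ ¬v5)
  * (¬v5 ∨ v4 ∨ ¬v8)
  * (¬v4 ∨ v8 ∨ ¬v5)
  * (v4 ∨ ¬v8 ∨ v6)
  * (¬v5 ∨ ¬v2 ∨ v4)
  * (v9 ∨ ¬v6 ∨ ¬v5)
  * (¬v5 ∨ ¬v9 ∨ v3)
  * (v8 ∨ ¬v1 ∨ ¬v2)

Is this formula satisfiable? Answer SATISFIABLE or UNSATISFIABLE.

Branch on v1: take v1 = True.
Set v2 = True and propagate.
  then v8 is forced to True.
  then v7 is forced to False.
  then v9 is forced to False.
Set v3 = True and propagate.
The remaining clauses are satisfied by v4 = True, v5 = False, v6 = True.
So v1=True, v2=True, v3=True, v4=True, v5=False, v6=True, v7=False, v8=True, v9=False is a satisfying assignment.

SATISFIABLE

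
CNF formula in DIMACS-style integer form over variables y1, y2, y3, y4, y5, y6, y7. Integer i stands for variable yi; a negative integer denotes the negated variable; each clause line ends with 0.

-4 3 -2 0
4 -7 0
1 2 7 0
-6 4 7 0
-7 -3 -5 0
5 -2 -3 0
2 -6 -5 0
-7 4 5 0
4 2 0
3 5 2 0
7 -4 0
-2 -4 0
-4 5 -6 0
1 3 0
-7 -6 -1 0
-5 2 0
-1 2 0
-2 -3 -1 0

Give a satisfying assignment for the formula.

y1 = False, y2 = True, y3 = True, y4 = False, y5 = True, y6 = False, y7 = False

y6 occurs only negated in the remaining clauses — set y6 = False.
Branch on y1: take y1 = False.
  then y3 is forced to True.
Set y2 = True and propagate.
  then y5 is forced to True.
  then y7 is forced to False.
  then y4 is forced to False.
Every clause has at least one true literal under this assignment.
Check each clause:
  1. (y3 | ~y2 | ~y4) — y3 is true.
  2. (~y7 | y4) — ~y7 is true.
  3. (y2 | y7 | y1) — y2 is true.
  4. (y7 | ~y6 | y4) — ~y6 is true.
  5. (~y7 | ~y5 | ~y3) — ~y7 is true.
  6. (y5 | ~y3 | ~y2) — y5 is true.
  7. (~y6 | ~y5 | y2) — ~y6 is true.
  8. (y4 | y5 | ~y7) — ~y7 is true.
  9. (y4 | y2) — y2 is true.
  10. (y3 | y5 | y2) — y2 is true.
  11. (y7 | ~y4) — ~y4 is true.
  12. (~y2 | ~y4) — ~y4 is true.
  13. (~y6 | ~y4 | y5) — ~y6 is true.
  14. (y1 | y3) — y3 is true.
  15. (~y1 | ~y7 | ~y6) — ~y7 is true.
  16. (y2 | ~y5) — y2 is true.
  17. (~y1 | y2) — y2 is true.
  18. (~y2 | ~y1 | ~y3) — ~y1 is true.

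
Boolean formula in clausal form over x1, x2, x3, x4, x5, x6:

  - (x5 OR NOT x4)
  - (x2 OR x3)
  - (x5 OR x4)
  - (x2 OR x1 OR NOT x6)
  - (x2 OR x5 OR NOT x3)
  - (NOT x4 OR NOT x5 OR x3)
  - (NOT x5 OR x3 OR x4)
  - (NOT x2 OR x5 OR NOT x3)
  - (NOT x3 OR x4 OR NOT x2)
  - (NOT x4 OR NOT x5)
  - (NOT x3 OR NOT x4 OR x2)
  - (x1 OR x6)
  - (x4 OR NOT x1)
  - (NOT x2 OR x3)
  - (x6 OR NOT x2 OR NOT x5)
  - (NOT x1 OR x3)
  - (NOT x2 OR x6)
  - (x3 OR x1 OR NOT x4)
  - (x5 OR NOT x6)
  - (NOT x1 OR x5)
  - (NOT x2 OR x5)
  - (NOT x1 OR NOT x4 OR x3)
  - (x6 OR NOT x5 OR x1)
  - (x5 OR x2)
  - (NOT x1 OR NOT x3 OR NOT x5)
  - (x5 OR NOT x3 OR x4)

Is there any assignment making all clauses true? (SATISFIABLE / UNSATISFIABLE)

UNSATISFIABLE

x5 = True:
  propagation gives x4=False, x3=True, x2=False, x1=False; an empty clause results — contradiction.
x5 = False:
  propagation gives x4=False; an empty clause results — contradiction.
Every branch closes, so no satisfying assignment exists.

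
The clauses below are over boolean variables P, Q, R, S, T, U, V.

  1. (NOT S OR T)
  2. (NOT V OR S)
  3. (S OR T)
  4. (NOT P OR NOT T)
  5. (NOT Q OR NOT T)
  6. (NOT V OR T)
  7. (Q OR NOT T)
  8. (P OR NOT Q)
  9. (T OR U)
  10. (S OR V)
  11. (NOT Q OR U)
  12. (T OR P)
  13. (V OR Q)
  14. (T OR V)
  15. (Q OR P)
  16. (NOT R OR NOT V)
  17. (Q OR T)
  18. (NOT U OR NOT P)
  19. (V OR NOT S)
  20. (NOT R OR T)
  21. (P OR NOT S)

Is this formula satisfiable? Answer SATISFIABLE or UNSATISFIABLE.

T = True:
  propagation gives P=False, Q=False; an empty clause results — contradiction.
T = False:
  propagation gives S=False; an empty clause results — contradiction.
Every branch closes, so no satisfying assignment exists.

UNSATISFIABLE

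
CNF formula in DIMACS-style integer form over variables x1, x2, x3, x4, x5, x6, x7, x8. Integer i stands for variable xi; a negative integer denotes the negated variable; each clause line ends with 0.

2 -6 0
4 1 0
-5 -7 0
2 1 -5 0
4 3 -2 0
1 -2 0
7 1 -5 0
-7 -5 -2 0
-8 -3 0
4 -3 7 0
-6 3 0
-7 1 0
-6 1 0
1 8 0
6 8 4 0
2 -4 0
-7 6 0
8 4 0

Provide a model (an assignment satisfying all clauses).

x1=True  x2=True  x3=True  x4=True  x5=False  x6=True  x7=True  x8=False

Pure literal: x1 appears only positively; assign x1 = True.
Pure literal: x5 appears only negated; assign x5 = False.
Try x2 = True.
Set x3 = True and propagate.
  then x8 is forced to False.
  then x4 is forced to True.
Try x6 = True.
x7 is now unconstrained; take x7 = True.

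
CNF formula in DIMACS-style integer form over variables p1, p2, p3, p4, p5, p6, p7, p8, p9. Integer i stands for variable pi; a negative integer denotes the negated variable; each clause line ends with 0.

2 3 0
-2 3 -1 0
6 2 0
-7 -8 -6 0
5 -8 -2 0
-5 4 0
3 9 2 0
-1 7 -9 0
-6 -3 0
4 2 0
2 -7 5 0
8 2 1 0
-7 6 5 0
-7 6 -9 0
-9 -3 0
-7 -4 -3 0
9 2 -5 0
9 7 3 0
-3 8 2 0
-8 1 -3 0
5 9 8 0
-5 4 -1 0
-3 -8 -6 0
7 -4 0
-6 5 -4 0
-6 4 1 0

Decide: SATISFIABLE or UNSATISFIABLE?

Set p1 = False and propagate.
Try p2 = True.
Try p3 = False.
For the remaining variables, p4 = False, p5 = False, p6 = False, p7 = False, p8 = False, p9 = True works.
Every clause has at least one true literal under this assignment.
So p1=F, p2=T, p3=F, p4=F, p5=F, p6=F, p7=F, p8=F, p9=T is a satisfying assignment.

SATISFIABLE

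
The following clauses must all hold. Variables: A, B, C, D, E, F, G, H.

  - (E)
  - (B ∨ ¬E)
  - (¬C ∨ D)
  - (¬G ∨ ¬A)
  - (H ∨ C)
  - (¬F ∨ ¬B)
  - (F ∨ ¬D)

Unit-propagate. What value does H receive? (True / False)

True

(E) is a unit clause: E = True.
From (B ∨ ¬E) and E = True: B = True.
(¬B ∨ ¬F) with B = True leaves only ¬F, so F = False.
(F ∨ ¬D): since F = False, the clause reduces to (¬D). D = False.
(¬C ∨ D): since D = False, the clause reduces to (¬C). C = False.
(H ∨ C): since C = False, the clause reduces to (H). H = True.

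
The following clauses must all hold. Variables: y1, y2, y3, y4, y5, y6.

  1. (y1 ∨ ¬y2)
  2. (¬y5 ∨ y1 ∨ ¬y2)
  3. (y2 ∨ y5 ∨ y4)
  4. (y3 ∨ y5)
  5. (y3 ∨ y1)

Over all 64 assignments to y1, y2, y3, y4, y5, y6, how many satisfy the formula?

Split on y1, then y2.
  y1=T, y2=T: y4, y6 free; 3 ways for (y3,y5) × 2^2 = 12.
  y1=T, y2=F: y6 free; 5 ways for (y3,y4,y5) × 2^1 = 10.
  y1=F, y2=T: a clause becomes empty — 0.
  y1=F, y2=F: y6 free; 3 ways for (y3,y4,y5) × 2^1 = 6.
Total: 12 + 10 + 0 + 6 = 28.

28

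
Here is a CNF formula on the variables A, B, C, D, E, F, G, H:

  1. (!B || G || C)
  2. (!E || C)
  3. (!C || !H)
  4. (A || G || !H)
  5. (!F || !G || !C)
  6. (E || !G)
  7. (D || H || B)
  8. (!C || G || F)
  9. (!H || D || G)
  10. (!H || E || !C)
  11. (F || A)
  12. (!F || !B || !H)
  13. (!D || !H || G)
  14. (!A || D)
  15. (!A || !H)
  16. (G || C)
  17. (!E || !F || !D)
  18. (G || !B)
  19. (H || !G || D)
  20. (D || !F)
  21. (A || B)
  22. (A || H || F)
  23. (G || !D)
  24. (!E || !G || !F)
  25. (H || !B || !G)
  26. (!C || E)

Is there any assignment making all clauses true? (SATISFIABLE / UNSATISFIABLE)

Try A = True.
  then D is forced to True.
  then H is forced to False.
  then G is forced to True.
  then E is forced to True.
  then C is forced to True.
  then F is forced to False.
  then B is forced to False.
Every clause has at least one true literal under this assignment.
So A = True, B = False, C = True, D = True, E = True, F = False, G = True, H = False is a satisfying assignment.

SATISFIABLE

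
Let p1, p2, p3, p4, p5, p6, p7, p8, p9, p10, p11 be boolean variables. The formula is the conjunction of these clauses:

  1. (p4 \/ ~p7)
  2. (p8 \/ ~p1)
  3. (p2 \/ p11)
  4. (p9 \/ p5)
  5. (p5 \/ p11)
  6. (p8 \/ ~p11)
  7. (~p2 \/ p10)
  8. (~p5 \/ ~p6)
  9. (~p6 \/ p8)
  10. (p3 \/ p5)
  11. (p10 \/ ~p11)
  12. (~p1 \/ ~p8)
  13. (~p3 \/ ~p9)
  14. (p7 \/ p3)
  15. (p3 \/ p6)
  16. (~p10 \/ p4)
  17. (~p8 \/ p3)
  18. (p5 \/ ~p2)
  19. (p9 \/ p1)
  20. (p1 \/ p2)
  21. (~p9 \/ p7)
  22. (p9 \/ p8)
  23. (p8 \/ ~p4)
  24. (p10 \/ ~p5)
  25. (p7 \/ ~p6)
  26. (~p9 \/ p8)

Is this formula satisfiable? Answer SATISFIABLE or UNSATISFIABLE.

UNSATISFIABLE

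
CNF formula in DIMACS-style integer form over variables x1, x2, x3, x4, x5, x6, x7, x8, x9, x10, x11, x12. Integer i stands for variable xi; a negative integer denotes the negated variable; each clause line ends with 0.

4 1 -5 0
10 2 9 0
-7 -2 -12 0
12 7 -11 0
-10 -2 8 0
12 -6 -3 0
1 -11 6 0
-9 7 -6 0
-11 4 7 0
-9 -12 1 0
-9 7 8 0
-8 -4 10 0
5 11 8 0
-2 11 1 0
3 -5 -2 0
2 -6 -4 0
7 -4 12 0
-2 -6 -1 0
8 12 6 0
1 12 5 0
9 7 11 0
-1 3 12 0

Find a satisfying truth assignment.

x1=True, x2=False, x3=False, x4=True, x5=True, x6=False, x7=False, x8=True, x9=True, x10=True, x11=True, x12=True

Check each clause:
  1. {¬x5, x4, x1} — x1 is true.
  2. {x9, x2, x10} — x9 is true.
  3. {¬x12, ¬x2, ¬x7} — ¬x7 is true.
  4. {x7, ¬x11, x12} — x12 is true.
  5. {¬x2, x8, ¬x10} — x8 is true.
  6. {¬x3, x12, ¬x6} — ¬x6 is true.
  7. {¬x11, x1, x6} — x1 is true.
  8. {¬x6, x7, ¬x9} — ¬x6 is true.
  9. {x7, x4, ¬x11} — x4 is true.
  10. {x1, ¬x9, ¬x12} — x1 is true.
  11. {¬x9, x8, x7} — x8 is true.
  12. {¬x4, ¬x8, x10} — x10 is true.
  13. {x8, x5, x11} — x8 is true.
  14. {¬x2, x1, x11} — x1 is true.
  15. {¬x2, x3, ¬x5} — ¬x2 is true.
  16. {¬x6, x2, ¬x4} — ¬x6 is true.
  17. {¬x4, x12, x7} — x12 is true.
  18. {¬x6, ¬x1, ¬x2} — ¬x6 is true.
  19. {x6, x8, x12} — x8 is true.
  20. {x12, x1, x5} — x1 is true.
  21. {x11, x7, x9} — x9 is true.
  22. {x12, x3, ¬x1} — x12 is true.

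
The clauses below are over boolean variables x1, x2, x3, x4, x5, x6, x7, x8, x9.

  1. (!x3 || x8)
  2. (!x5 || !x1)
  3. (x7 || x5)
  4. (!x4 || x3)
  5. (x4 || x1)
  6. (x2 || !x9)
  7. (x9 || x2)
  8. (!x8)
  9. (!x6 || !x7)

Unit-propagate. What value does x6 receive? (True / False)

(!x8) is a unit clause: x8 = False.
(!x3 || x8): since x8 = False, the clause reduces to (!x3). x3 = False.
In (x3 || !x4), x3 is now false; !x4 must hold, so x4 = False.
In (x1 || x4), x4 is now false; x1 must hold, so x1 = True.
In (!x5 || !x1), !x1 is now false; !x5 must hold, so x5 = False.
(x5 || x7) with x5 = False leaves only x7, so x7 = True.
(!x6 || !x7): since x7 = True, the clause reduces to (!x6). x6 = False.

False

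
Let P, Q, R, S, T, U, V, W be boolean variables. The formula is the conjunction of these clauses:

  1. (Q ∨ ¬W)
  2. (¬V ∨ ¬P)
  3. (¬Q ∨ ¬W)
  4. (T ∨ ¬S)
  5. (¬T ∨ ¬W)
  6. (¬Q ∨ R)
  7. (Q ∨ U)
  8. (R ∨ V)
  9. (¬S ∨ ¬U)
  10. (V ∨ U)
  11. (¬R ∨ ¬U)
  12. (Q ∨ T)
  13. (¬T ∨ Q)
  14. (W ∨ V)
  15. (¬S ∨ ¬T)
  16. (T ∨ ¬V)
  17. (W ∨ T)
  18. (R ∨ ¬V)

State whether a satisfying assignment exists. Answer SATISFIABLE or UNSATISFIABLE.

SATISFIABLE

Pure literal: P appears only negated; assign P = False.
S occurs only negated in the remaining clauses — set S = False.
Try Q = True.
  then W is forced to False.
  then R is forced to True.
  then U is forced to False.
  then V is forced to True.
  then T is forced to True.
So P = F, Q = T, R = T, S = F, T = T, U = F, V = T, W = F is a satisfying assignment.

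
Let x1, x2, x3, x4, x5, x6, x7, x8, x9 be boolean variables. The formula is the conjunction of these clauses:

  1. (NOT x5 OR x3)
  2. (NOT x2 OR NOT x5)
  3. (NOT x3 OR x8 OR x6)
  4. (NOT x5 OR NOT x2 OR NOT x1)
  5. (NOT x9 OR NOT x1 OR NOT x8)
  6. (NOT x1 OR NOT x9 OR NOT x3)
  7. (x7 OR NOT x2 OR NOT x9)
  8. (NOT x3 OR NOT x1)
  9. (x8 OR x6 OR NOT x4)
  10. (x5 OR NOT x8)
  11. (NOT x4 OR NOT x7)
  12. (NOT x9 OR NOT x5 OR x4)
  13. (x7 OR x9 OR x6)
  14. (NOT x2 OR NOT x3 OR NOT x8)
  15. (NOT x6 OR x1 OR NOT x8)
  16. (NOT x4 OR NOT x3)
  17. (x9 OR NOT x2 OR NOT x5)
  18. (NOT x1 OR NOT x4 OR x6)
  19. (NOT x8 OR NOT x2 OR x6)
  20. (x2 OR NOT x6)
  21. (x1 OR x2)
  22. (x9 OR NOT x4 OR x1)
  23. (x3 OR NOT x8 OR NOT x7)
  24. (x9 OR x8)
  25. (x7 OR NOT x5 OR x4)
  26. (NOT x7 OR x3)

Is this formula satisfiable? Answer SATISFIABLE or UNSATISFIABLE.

Branch on x1: take x1 = False.
  then x2 is forced to True.
  then x5 is forced to False.
  then x8 is forced to False.
  then x9 is forced to True.
  then x7 is forced to True.
  then x4 is forced to False.
  then x3 is forced to True.
  then x6 is forced to True.
So x1=False  x2=True  x3=True  x4=False  x5=False  x6=True  x7=True  x8=False  x9=True is a satisfying assignment.

SATISFIABLE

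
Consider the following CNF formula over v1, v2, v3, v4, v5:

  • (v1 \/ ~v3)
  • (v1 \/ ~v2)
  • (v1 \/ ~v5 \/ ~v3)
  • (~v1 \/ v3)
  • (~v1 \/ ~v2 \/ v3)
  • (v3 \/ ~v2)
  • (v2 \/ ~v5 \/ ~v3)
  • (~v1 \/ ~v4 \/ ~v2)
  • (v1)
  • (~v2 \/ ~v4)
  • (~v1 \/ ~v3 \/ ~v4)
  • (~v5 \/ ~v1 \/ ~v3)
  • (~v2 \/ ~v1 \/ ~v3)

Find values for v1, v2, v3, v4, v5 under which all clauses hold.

v1=T, v2=F, v3=T, v4=F, v5=F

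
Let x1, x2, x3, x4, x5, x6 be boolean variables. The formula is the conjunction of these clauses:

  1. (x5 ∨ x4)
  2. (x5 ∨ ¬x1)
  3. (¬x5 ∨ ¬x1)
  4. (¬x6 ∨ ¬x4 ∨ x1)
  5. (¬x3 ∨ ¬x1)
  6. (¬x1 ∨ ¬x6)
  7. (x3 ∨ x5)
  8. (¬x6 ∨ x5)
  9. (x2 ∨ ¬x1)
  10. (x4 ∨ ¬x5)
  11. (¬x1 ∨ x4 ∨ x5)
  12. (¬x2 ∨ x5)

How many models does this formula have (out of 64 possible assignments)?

The models are:
  x1=F x2=F x3=F x4=T x5=T x6=F
  x1=F x2=F x3=T x4=T x5=F x6=F
  x1=F x2=F x3=T x4=T x5=T x6=F
  x1=F x2=T x3=F x4=T x5=T x6=F
  x1=F x2=T x3=T x4=T x5=T x6=F
That's 5 in total.

5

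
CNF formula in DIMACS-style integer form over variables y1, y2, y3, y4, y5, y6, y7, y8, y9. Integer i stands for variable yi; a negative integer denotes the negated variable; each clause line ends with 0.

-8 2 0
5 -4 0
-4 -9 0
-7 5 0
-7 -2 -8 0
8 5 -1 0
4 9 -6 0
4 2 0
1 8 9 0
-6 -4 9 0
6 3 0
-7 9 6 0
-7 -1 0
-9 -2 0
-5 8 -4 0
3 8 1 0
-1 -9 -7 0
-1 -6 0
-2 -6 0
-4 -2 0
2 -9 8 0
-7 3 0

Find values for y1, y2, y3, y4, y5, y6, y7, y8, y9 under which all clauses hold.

y1=T, y2=T, y3=T, y4=F, y5=F, y6=F, y7=F, y8=T, y9=F

Check each clause:
  1. {¬y8, y2} — y2 is true.
  2. {¬y4, y5} — ¬y4 is true.
  3. {¬y9, ¬y4} — ¬y4 is true.
  4. {y5, ¬y7} — ¬y7 is true.
  5. {¬y2, ¬y7, ¬y8} — ¬y7 is true.
  6. {y8, y5, ¬y1} — y8 is true.
  7. {y4, y9, ¬y6} — ¬y6 is true.
  8. {y4, y2} — y2 is true.
  9. {y1, y8, y9} — y8 is true.
  10. {¬y6, ¬y4, y9} — ¬y6 is true.
  11. {y3, y6} — y3 is true.
  12. {y6, ¬y7, y9} — ¬y7 is true.
  13. {¬y1, ¬y7} — ¬y7 is true.
  14. {¬y2, ¬y9} — ¬y9 is true.
  15. {¬y5, y8, ¬y4} — y8 is true.
  16. {y1, y3, y8} — y8 is true.
  17. {¬y9, ¬y1, ¬y7} — ¬y7 is true.
  18. {¬y6, ¬y1} — ¬y6 is true.
  19. {¬y2, ¬y6} — ¬y6 is true.
  20. {¬y4, ¬y2} — ¬y4 is true.
  21. {y2, y8, ¬y9} — y8 is true.
  22. {¬y7, y3} — ¬y7 is true.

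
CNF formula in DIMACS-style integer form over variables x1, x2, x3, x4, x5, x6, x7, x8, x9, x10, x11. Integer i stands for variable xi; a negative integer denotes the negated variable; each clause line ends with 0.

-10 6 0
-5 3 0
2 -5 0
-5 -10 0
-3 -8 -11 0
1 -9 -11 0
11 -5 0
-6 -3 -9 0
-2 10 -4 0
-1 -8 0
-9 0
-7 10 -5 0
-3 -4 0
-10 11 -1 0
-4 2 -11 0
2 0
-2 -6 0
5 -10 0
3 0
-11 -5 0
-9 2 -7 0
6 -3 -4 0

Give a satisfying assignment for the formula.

x1=False, x2=True, x3=True, x4=False, x5=False, x6=False, x7=False, x8=False, x9=False, x10=False, x11=True

(NOT x9) is a unit clause, so x9 = False.
Unit propagation: (x2) forces x2 = True.
The clause (NOT x6) is unit: x6 must be False.
(NOT x10) is a unit clause, so x10 = False.
(NOT x4) is a unit clause, so x4 = False.
(x3) is a unit clause, so x3 = True.
Pure literal: x1 appears only negated; assign x1 = False.
Pure literal: x5 appears only negated; assign x5 = False.
Set x8 = False and propagate.
x7, x11 are now unconstrained; take x7 = False, x11 = True.
Every clause has at least one true literal under this assignment.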